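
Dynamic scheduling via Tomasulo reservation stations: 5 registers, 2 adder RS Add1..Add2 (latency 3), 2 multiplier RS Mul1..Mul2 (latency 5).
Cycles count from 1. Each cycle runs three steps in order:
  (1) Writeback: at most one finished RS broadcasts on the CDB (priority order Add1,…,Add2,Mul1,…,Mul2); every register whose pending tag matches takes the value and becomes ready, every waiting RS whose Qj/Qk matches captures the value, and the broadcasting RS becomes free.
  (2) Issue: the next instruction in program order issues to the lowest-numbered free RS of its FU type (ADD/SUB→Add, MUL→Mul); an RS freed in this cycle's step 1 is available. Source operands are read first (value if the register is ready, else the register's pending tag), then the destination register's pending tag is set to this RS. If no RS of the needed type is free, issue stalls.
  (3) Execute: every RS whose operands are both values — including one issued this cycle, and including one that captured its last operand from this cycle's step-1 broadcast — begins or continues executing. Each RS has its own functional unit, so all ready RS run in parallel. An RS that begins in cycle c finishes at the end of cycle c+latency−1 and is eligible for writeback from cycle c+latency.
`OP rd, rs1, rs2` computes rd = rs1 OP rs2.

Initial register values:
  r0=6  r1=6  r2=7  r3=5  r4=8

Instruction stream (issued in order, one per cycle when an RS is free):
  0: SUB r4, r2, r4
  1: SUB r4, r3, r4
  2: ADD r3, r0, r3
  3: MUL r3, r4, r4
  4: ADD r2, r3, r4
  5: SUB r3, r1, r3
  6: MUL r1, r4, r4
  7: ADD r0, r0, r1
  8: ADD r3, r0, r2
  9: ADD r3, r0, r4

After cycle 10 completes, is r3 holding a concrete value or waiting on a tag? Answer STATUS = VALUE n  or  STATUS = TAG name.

cycle 1: issue SUB r4<-Add1 // r0:6,r1:6,r2:7,r3:5,r4:Add1
cycle 2: issue SUB r4<-Add2 // r0:6,r1:6,r2:7,r3:5,r4:Add2
cycle 3: stall // r0:6,r1:6,r2:7,r3:5,r4:Add2
cycle 4: CDB Add1=-1; issue ADD r3<-Add1 // r0:6,r1:6,r2:7,r3:Add1,r4:Add2
cycle 5: issue MUL r3<-Mul1 // r0:6,r1:6,r2:7,r3:Mul1,r4:Add2
cycle 6: stall // r0:6,r1:6,r2:7,r3:Mul1,r4:Add2
cycle 7: CDB Add1=11; issue ADD r2<-Add1 // r0:6,r1:6,r2:Add1,r3:Mul1,r4:Add2
cycle 8: CDB Add2=6; issue SUB r3<-Add2 // r0:6,r1:6,r2:Add1,r3:Add2,r4:6
cycle 9: issue MUL r1<-Mul2 // r0:6,r1:Mul2,r2:Add1,r3:Add2,r4:6
cycle 10: stall // r0:6,r1:Mul2,r2:Add1,r3:Add2,r4:6

STATUS = TAG Add2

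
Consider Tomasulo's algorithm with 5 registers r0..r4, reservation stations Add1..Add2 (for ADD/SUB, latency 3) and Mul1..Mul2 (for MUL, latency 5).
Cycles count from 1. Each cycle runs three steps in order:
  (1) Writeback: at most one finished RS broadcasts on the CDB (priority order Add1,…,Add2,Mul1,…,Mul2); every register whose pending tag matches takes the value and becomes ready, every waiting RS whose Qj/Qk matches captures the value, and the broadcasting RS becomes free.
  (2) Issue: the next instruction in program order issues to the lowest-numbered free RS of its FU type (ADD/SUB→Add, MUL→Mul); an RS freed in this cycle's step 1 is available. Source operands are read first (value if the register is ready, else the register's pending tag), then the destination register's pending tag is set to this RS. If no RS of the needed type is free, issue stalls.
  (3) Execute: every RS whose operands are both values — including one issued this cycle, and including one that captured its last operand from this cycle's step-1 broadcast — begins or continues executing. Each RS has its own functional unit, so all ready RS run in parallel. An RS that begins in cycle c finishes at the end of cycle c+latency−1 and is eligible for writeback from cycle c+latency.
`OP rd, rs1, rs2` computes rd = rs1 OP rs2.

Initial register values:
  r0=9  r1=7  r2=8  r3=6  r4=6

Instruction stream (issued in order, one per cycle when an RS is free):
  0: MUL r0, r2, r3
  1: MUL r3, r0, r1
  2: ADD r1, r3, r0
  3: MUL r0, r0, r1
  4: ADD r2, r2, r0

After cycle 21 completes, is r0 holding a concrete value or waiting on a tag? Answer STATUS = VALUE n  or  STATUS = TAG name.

cycle 1: issue MUL r0<-Mul1 // r0:Mul1,r1:7,r2:8,r3:6,r4:6
cycle 2: issue MUL r3<-Mul2 // r0:Mul1,r1:7,r2:8,r3:Mul2,r4:6
cycle 3: issue ADD r1<-Add1 // r0:Mul1,r1:Add1,r2:8,r3:Mul2,r4:6
cycle 4: stall // r0:Mul1,r1:Add1,r2:8,r3:Mul2,r4:6
cycle 5: stall // r0:Mul1,r1:Add1,r2:8,r3:Mul2,r4:6
cycle 6: CDB Mul1=48; issue MUL r0<-Mul1 // r0:Mul1,r1:Add1,r2:8,r3:Mul2,r4:6
cycle 7: issue ADD r2<-Add2 // r0:Mul1,r1:Add1,r2:Add2,r3:Mul2,r4:6
cycle 8: - // r0:Mul1,r1:Add1,r2:Add2,r3:Mul2,r4:6
cycle 9: - // r0:Mul1,r1:Add1,r2:Add2,r3:Mul2,r4:6
cycle 10: - // r0:Mul1,r1:Add1,r2:Add2,r3:Mul2,r4:6
cycle 11: CDB Mul2=336 // r0:Mul1,r1:Add1,r2:Add2,r3:336,r4:6
cycle 12: - // r0:Mul1,r1:Add1,r2:Add2,r3:336,r4:6
cycle 13: - // r0:Mul1,r1:Add1,r2:Add2,r3:336,r4:6
cycle 14: CDB Add1=384 // r0:Mul1,r1:384,r2:Add2,r3:336,r4:6
cycle 15: - // r0:Mul1,r1:384,r2:Add2,r3:336,r4:6
cycle 16: - // r0:Mul1,r1:384,r2:Add2,r3:336,r4:6
cycle 17: - // r0:Mul1,r1:384,r2:Add2,r3:336,r4:6
cycle 18: - // r0:Mul1,r1:384,r2:Add2,r3:336,r4:6
cycle 19: CDB Mul1=18432 // r0:18432,r1:384,r2:Add2,r3:336,r4:6
cycle 20: - // r0:18432,r1:384,r2:Add2,r3:336,r4:6
cycle 21: - // r0:18432,r1:384,r2:Add2,r3:336,r4:6

STATUS = VALUE 18432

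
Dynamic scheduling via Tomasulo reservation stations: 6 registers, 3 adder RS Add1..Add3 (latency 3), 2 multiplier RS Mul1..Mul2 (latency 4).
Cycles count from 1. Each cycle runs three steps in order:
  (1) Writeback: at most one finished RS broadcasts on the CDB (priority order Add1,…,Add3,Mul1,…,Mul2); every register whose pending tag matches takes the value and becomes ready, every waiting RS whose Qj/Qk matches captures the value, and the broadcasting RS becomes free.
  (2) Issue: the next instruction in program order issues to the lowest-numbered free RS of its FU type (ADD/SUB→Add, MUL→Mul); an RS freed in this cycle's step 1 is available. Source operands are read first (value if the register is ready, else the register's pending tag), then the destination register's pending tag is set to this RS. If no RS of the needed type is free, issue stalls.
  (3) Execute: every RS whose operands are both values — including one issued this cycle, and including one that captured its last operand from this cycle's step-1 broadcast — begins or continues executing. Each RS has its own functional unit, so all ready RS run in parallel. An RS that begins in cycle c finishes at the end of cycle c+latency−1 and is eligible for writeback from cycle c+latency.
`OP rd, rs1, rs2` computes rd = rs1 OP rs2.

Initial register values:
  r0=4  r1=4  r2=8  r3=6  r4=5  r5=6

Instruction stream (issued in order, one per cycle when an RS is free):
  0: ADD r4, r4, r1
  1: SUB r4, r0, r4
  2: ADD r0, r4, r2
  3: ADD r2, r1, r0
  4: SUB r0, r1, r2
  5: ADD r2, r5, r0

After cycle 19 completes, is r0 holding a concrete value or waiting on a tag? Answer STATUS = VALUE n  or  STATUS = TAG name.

c1: issue ADD r4<-Add1 | r0:4,r1:4,r2:8,r3:6,r4:Add1,r5:6
c2: issue SUB r4<-Add2 | r0:4,r1:4,r2:8,r3:6,r4:Add2,r5:6
c3: issue ADD r0<-Add3 | r0:Add3,r1:4,r2:8,r3:6,r4:Add2,r5:6
c4: CDB Add1=9; issue ADD r2<-Add1 | r0:Add3,r1:4,r2:Add1,r3:6,r4:Add2,r5:6
c5: stall | r0:Add3,r1:4,r2:Add1,r3:6,r4:Add2,r5:6
c6: stall | r0:Add3,r1:4,r2:Add1,r3:6,r4:Add2,r5:6
c7: CDB Add2=-5; issue SUB r0<-Add2 | r0:Add2,r1:4,r2:Add1,r3:6,r4:-5,r5:6
c8: stall | r0:Add2,r1:4,r2:Add1,r3:6,r4:-5,r5:6
c9: stall | r0:Add2,r1:4,r2:Add1,r3:6,r4:-5,r5:6
c10: CDB Add3=3; issue ADD r2<-Add3 | r0:Add2,r1:4,r2:Add3,r3:6,r4:-5,r5:6
c11: - | r0:Add2,r1:4,r2:Add3,r3:6,r4:-5,r5:6
c12: - | r0:Add2,r1:4,r2:Add3,r3:6,r4:-5,r5:6
c13: CDB Add1=7 | r0:Add2,r1:4,r2:Add3,r3:6,r4:-5,r5:6
c14: - | r0:Add2,r1:4,r2:Add3,r3:6,r4:-5,r5:6
c15: - | r0:Add2,r1:4,r2:Add3,r3:6,r4:-5,r5:6
c16: CDB Add2=-3 | r0:-3,r1:4,r2:Add3,r3:6,r4:-5,r5:6
c17: - | r0:-3,r1:4,r2:Add3,r3:6,r4:-5,r5:6
c18: - | r0:-3,r1:4,r2:Add3,r3:6,r4:-5,r5:6
c19: CDB Add3=3 | r0:-3,r1:4,r2:3,r3:6,r4:-5,r5:6

STATUS = VALUE -3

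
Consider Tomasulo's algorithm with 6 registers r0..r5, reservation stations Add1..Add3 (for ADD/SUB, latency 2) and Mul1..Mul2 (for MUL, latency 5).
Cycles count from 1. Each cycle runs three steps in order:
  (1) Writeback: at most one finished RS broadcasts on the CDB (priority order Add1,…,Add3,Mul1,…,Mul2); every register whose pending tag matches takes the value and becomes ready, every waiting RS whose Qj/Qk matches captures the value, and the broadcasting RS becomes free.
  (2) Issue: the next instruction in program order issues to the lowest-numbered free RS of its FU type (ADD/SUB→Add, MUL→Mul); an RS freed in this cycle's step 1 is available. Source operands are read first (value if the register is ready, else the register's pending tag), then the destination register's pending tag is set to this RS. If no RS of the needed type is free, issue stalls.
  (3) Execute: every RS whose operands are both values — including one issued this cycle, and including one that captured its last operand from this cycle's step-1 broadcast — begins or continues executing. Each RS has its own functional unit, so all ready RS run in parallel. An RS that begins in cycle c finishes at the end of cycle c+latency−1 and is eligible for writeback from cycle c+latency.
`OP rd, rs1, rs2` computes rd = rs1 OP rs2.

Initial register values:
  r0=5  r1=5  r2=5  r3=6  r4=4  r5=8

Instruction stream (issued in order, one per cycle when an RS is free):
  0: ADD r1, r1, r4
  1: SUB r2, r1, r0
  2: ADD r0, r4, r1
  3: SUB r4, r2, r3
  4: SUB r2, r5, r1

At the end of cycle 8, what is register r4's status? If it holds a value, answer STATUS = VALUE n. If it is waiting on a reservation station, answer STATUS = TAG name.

c1: issue ADD r1<-Add1 | r0:5,r1:Add1,r2:5,r3:6,r4:4,r5:8
c2: issue SUB r2<-Add2 | r0:5,r1:Add1,r2:Add2,r3:6,r4:4,r5:8
c3: CDB Add1=9; issue ADD r0<-Add1 | r0:Add1,r1:9,r2:Add2,r3:6,r4:4,r5:8
c4: issue SUB r4<-Add3 | r0:Add1,r1:9,r2:Add2,r3:6,r4:Add3,r5:8
c5: CDB Add1=13; issue SUB r2<-Add1 | r0:13,r1:9,r2:Add1,r3:6,r4:Add3,r5:8
c6: CDB Add2=4 | r0:13,r1:9,r2:Add1,r3:6,r4:Add3,r5:8
c7: CDB Add1=-1 | r0:13,r1:9,r2:-1,r3:6,r4:Add3,r5:8
c8: CDB Add3=-2 | r0:13,r1:9,r2:-1,r3:6,r4:-2,r5:8

STATUS = VALUE -2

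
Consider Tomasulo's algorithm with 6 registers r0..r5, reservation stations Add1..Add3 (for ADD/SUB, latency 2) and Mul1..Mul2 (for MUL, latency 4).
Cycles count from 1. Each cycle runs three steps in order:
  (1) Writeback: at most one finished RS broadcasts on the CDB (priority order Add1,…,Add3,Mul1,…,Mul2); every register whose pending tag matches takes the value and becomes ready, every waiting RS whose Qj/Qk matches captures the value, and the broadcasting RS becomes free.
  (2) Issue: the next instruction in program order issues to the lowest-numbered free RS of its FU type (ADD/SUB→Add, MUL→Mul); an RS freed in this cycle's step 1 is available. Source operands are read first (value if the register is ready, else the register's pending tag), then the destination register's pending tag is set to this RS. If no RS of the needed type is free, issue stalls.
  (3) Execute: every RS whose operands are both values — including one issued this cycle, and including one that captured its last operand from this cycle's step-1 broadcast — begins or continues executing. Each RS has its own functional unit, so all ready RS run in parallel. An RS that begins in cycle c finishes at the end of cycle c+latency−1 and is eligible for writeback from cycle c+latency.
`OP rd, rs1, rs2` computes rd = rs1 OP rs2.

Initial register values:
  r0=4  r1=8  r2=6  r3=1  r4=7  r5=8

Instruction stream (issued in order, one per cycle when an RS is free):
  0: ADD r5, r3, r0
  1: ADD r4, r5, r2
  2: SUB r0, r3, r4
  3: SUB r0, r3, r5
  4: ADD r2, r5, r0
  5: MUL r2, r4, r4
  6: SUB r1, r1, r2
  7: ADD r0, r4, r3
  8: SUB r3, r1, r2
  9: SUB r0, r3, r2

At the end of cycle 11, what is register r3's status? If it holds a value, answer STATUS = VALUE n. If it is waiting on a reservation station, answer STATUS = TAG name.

STATUS = TAG Add3

  c1: issue ADD r5<-Add1  regs: r0:4,r1:8,r2:6,r3:1,r4:7,r5:Add1
  c2: issue ADD r4<-Add2  regs: r0:4,r1:8,r2:6,r3:1,r4:Add2,r5:Add1
  c3: CDB Add1=5; issue SUB r0<-Add1  regs: r0:Add1,r1:8,r2:6,r3:1,r4:Add2,r5:5
  c4: issue SUB r0<-Add3  regs: r0:Add3,r1:8,r2:6,r3:1,r4:Add2,r5:5
  c5: CDB Add2=11; issue ADD r2<-Add2  regs: r0:Add3,r1:8,r2:Add2,r3:1,r4:11,r5:5
  c6: CDB Add3=-4; issue MUL r2<-Mul1  regs: r0:-4,r1:8,r2:Mul1,r3:1,r4:11,r5:5
  c7: CDB Add1=-10; issue SUB r1<-Add1  regs: r0:-4,r1:Add1,r2:Mul1,r3:1,r4:11,r5:5
  c8: CDB Add2=1; issue ADD r0<-Add2  regs: r0:Add2,r1:Add1,r2:Mul1,r3:1,r4:11,r5:5
  c9: issue SUB r3<-Add3  regs: r0:Add2,r1:Add1,r2:Mul1,r3:Add3,r4:11,r5:5
  c10: CDB Add2=12; issue SUB r0<-Add2  regs: r0:Add2,r1:Add1,r2:Mul1,r3:Add3,r4:11,r5:5
  c11: CDB Mul1=121  regs: r0:Add2,r1:Add1,r2:121,r3:Add3,r4:11,r5:5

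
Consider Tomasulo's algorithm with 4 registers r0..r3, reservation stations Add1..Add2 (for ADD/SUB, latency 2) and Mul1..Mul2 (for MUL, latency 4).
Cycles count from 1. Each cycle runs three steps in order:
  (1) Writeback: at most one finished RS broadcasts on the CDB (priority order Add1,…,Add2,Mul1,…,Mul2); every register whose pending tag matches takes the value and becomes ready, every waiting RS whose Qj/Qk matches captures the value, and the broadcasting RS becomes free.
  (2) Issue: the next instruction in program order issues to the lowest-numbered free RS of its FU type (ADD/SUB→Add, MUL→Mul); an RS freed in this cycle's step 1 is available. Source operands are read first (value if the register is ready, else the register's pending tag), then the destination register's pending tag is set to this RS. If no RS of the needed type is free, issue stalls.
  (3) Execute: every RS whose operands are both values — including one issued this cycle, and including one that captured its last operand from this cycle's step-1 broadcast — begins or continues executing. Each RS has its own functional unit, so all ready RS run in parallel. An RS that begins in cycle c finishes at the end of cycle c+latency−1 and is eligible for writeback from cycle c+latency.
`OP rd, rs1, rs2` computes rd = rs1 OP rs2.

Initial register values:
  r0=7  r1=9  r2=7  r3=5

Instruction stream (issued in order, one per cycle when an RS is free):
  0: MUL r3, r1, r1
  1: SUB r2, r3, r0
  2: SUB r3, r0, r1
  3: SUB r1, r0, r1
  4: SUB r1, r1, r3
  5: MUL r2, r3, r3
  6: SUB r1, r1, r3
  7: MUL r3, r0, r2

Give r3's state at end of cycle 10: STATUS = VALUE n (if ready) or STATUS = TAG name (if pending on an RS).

  c1: issue MUL r3<-Mul1  regs: r0:7,r1:9,r2:7,r3:Mul1
  c2: issue SUB r2<-Add1  regs: r0:7,r1:9,r2:Add1,r3:Mul1
  c3: issue SUB r3<-Add2  regs: r0:7,r1:9,r2:Add1,r3:Add2
  c4: stall  regs: r0:7,r1:9,r2:Add1,r3:Add2
  c5: CDB Add2=-2; issue SUB r1<-Add2  regs: r0:7,r1:Add2,r2:Add1,r3:-2
  c6: CDB Mul1=81; stall  regs: r0:7,r1:Add2,r2:Add1,r3:-2
  c7: CDB Add2=-2; issue SUB r1<-Add2  regs: r0:7,r1:Add2,r2:Add1,r3:-2
  c8: CDB Add1=74; issue MUL r2<-Mul1  regs: r0:7,r1:Add2,r2:Mul1,r3:-2
  c9: CDB Add2=0; issue SUB r1<-Add1  regs: r0:7,r1:Add1,r2:Mul1,r3:-2
  c10: issue MUL r3<-Mul2  regs: r0:7,r1:Add1,r2:Mul1,r3:Mul2

STATUS = TAG Mul2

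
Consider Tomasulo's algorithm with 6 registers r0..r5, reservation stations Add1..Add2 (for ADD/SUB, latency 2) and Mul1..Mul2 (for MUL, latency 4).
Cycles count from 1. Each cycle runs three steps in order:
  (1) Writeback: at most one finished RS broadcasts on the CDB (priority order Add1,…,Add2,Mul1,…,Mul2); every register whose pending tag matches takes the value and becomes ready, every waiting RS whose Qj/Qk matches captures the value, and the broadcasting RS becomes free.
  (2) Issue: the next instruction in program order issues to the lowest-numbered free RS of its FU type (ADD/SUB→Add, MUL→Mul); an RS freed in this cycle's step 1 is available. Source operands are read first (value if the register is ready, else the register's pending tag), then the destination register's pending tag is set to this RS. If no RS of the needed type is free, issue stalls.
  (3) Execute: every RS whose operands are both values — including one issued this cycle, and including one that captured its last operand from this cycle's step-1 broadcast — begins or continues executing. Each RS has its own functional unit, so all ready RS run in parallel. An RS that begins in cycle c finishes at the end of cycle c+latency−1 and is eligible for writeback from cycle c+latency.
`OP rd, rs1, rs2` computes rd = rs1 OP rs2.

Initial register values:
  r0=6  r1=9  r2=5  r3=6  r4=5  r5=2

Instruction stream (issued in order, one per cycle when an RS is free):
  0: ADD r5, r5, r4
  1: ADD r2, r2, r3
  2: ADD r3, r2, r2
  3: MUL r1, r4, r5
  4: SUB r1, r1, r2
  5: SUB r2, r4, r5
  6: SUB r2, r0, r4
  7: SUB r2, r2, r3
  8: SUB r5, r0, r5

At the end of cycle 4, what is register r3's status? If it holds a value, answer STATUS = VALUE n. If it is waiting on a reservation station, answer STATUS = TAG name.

STATUS = TAG Add1

c1: issue ADD r5<-Add1 | r0:6,r1:9,r2:5,r3:6,r4:5,r5:Add1
c2: issue ADD r2<-Add2 | r0:6,r1:9,r2:Add2,r3:6,r4:5,r5:Add1
c3: CDB Add1=7; issue ADD r3<-Add1 | r0:6,r1:9,r2:Add2,r3:Add1,r4:5,r5:7
c4: CDB Add2=11; issue MUL r1<-Mul1 | r0:6,r1:Mul1,r2:11,r3:Add1,r4:5,r5:7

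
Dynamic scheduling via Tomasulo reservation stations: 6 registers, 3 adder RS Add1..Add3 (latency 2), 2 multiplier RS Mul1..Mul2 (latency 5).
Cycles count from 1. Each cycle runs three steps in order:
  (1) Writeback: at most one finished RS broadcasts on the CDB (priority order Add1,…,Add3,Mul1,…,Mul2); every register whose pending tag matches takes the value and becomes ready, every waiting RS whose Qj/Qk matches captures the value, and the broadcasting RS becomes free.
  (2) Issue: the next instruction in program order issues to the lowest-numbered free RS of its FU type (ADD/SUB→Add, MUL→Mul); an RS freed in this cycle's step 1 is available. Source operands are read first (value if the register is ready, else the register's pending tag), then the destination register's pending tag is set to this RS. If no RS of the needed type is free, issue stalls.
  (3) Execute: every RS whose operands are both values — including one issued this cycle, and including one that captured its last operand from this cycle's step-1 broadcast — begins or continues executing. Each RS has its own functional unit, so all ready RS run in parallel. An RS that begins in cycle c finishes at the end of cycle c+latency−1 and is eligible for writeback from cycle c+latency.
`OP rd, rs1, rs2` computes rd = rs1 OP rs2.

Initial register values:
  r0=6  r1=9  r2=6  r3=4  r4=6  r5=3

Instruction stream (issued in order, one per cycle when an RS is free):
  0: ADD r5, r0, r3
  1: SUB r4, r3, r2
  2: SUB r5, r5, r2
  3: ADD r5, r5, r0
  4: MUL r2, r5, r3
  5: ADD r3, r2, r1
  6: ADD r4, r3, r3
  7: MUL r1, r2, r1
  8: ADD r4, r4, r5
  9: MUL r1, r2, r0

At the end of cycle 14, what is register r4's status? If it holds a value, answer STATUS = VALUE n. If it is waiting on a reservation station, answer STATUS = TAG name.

STATUS = TAG Add3

c1: issue ADD r5<-Add1 | r0:6,r1:9,r2:6,r3:4,r4:6,r5:Add1
c2: issue SUB r4<-Add2 | r0:6,r1:9,r2:6,r3:4,r4:Add2,r5:Add1
c3: CDB Add1=10; issue SUB r5<-Add1 | r0:6,r1:9,r2:6,r3:4,r4:Add2,r5:Add1
c4: CDB Add2=-2; issue ADD r5<-Add2 | r0:6,r1:9,r2:6,r3:4,r4:-2,r5:Add2
c5: CDB Add1=4; issue MUL r2<-Mul1 | r0:6,r1:9,r2:Mul1,r3:4,r4:-2,r5:Add2
c6: issue ADD r3<-Add1 | r0:6,r1:9,r2:Mul1,r3:Add1,r4:-2,r5:Add2
c7: CDB Add2=10; issue ADD r4<-Add2 | r0:6,r1:9,r2:Mul1,r3:Add1,r4:Add2,r5:10
c8: issue MUL r1<-Mul2 | r0:6,r1:Mul2,r2:Mul1,r3:Add1,r4:Add2,r5:10
c9: issue ADD r4<-Add3 | r0:6,r1:Mul2,r2:Mul1,r3:Add1,r4:Add3,r5:10
c10: stall | r0:6,r1:Mul2,r2:Mul1,r3:Add1,r4:Add3,r5:10
c11: stall | r0:6,r1:Mul2,r2:Mul1,r3:Add1,r4:Add3,r5:10
c12: CDB Mul1=40; issue MUL r1<-Mul1 | r0:6,r1:Mul1,r2:40,r3:Add1,r4:Add3,r5:10
c13: - | r0:6,r1:Mul1,r2:40,r3:Add1,r4:Add3,r5:10
c14: CDB Add1=49 | r0:6,r1:Mul1,r2:40,r3:49,r4:Add3,r5:10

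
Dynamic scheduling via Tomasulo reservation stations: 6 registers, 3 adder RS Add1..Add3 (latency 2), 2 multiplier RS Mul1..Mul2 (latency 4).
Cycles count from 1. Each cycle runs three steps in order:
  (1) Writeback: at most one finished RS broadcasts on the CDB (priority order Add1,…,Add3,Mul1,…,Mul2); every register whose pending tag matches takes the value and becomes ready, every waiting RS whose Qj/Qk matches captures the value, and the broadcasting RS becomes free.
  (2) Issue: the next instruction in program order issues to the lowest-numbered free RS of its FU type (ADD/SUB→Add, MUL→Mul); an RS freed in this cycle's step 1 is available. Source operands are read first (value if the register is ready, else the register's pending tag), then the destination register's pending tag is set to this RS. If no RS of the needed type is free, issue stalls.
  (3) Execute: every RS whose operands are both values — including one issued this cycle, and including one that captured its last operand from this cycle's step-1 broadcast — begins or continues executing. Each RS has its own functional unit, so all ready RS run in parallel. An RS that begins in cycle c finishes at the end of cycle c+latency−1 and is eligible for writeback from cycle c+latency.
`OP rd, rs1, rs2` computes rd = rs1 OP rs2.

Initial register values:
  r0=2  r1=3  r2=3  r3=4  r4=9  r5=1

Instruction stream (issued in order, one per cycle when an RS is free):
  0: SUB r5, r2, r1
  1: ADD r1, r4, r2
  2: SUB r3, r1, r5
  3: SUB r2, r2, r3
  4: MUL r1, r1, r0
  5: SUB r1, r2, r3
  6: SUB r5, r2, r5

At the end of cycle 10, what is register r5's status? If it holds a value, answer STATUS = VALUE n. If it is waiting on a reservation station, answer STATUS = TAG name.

STATUS = TAG Add3

cycle 1: issue SUB r5<-Add1 // r0:2,r1:3,r2:3,r3:4,r4:9,r5:Add1
cycle 2: issue ADD r1<-Add2 // r0:2,r1:Add2,r2:3,r3:4,r4:9,r5:Add1
cycle 3: CDB Add1=0; issue SUB r3<-Add1 // r0:2,r1:Add2,r2:3,r3:Add1,r4:9,r5:0
cycle 4: CDB Add2=12; issue SUB r2<-Add2 // r0:2,r1:12,r2:Add2,r3:Add1,r4:9,r5:0
cycle 5: issue MUL r1<-Mul1 // r0:2,r1:Mul1,r2:Add2,r3:Add1,r4:9,r5:0
cycle 6: CDB Add1=12; issue SUB r1<-Add1 // r0:2,r1:Add1,r2:Add2,r3:12,r4:9,r5:0
cycle 7: issue SUB r5<-Add3 // r0:2,r1:Add1,r2:Add2,r3:12,r4:9,r5:Add3
cycle 8: CDB Add2=-9 // r0:2,r1:Add1,r2:-9,r3:12,r4:9,r5:Add3
cycle 9: CDB Mul1=24 // r0:2,r1:Add1,r2:-9,r3:12,r4:9,r5:Add3
cycle 10: CDB Add1=-21 // r0:2,r1:-21,r2:-9,r3:12,r4:9,r5:Add3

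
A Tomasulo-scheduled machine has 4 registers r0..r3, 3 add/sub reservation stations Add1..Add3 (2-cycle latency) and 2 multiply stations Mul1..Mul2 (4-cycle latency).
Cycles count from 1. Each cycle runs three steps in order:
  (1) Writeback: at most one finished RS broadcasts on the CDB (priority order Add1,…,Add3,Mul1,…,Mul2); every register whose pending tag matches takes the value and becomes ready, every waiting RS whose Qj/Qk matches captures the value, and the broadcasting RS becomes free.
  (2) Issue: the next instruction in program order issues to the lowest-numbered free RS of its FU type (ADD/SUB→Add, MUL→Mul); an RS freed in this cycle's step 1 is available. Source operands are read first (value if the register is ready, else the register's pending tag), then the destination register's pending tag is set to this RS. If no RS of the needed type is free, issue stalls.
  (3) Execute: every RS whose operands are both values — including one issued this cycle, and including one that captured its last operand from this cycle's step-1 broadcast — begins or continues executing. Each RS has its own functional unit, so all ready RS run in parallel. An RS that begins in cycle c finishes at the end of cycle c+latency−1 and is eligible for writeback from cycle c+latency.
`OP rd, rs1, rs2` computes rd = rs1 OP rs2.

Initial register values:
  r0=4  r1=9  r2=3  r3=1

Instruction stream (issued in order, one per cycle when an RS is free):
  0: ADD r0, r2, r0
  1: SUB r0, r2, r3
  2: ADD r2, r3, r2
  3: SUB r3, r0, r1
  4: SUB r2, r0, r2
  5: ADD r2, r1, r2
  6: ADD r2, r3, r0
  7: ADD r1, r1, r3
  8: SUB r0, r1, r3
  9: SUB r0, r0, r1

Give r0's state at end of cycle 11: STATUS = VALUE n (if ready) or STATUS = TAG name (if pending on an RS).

  c1: issue ADD r0<-Add1  regs: r0:Add1,r1:9,r2:3,r3:1
  c2: issue SUB r0<-Add2  regs: r0:Add2,r1:9,r2:3,r3:1
  c3: CDB Add1=7; issue ADD r2<-Add1  regs: r0:Add2,r1:9,r2:Add1,r3:1
  c4: CDB Add2=2; issue SUB r3<-Add2  regs: r0:2,r1:9,r2:Add1,r3:Add2
  c5: CDB Add1=4; issue SUB r2<-Add1  regs: r0:2,r1:9,r2:Add1,r3:Add2
  c6: CDB Add2=-7; issue ADD r2<-Add2  regs: r0:2,r1:9,r2:Add2,r3:-7
  c7: CDB Add1=-2; issue ADD r2<-Add1  regs: r0:2,r1:9,r2:Add1,r3:-7
  c8: issue ADD r1<-Add3  regs: r0:2,r1:Add3,r2:Add1,r3:-7
  c9: CDB Add1=-5; issue SUB r0<-Add1  regs: r0:Add1,r1:Add3,r2:-5,r3:-7
  c10: CDB Add2=7; issue SUB r0<-Add2  regs: r0:Add2,r1:Add3,r2:-5,r3:-7
  c11: CDB Add3=2  regs: r0:Add2,r1:2,r2:-5,r3:-7

STATUS = TAG Add2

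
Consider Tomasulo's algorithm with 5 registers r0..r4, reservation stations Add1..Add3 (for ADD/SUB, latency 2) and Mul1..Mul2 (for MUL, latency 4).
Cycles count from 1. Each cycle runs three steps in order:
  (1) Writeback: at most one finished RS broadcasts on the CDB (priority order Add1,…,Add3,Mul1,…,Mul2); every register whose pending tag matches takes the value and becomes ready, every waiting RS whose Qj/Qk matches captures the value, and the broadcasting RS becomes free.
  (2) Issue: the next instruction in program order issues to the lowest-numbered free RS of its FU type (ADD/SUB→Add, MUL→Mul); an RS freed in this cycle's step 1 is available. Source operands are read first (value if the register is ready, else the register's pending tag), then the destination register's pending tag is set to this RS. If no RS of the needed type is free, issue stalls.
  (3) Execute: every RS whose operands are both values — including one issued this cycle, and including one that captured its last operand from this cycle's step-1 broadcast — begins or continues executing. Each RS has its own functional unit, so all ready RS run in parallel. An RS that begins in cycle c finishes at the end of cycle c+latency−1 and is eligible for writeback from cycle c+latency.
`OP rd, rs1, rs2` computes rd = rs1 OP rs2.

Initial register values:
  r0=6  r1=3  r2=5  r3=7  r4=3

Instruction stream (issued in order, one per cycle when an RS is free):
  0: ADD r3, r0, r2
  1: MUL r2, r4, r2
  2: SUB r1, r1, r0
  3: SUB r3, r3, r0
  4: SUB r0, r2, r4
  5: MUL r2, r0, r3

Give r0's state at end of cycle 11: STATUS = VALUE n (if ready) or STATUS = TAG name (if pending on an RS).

STATUS = VALUE 12

  c1: issue ADD r3<-Add1  regs: r0:6,r1:3,r2:5,r3:Add1,r4:3
  c2: issue MUL r2<-Mul1  regs: r0:6,r1:3,r2:Mul1,r3:Add1,r4:3
  c3: CDB Add1=11; issue SUB r1<-Add1  regs: r0:6,r1:Add1,r2:Mul1,r3:11,r4:3
  c4: issue SUB r3<-Add2  regs: r0:6,r1:Add1,r2:Mul1,r3:Add2,r4:3
  c5: CDB Add1=-3; issue SUB r0<-Add1  regs: r0:Add1,r1:-3,r2:Mul1,r3:Add2,r4:3
  c6: CDB Add2=5; issue MUL r2<-Mul2  regs: r0:Add1,r1:-3,r2:Mul2,r3:5,r4:3
  c7: CDB Mul1=15  regs: r0:Add1,r1:-3,r2:Mul2,r3:5,r4:3
  c8: -  regs: r0:Add1,r1:-3,r2:Mul2,r3:5,r4:3
  c9: CDB Add1=12  regs: r0:12,r1:-3,r2:Mul2,r3:5,r4:3
  c10: -  regs: r0:12,r1:-3,r2:Mul2,r3:5,r4:3
  c11: -  regs: r0:12,r1:-3,r2:Mul2,r3:5,r4:3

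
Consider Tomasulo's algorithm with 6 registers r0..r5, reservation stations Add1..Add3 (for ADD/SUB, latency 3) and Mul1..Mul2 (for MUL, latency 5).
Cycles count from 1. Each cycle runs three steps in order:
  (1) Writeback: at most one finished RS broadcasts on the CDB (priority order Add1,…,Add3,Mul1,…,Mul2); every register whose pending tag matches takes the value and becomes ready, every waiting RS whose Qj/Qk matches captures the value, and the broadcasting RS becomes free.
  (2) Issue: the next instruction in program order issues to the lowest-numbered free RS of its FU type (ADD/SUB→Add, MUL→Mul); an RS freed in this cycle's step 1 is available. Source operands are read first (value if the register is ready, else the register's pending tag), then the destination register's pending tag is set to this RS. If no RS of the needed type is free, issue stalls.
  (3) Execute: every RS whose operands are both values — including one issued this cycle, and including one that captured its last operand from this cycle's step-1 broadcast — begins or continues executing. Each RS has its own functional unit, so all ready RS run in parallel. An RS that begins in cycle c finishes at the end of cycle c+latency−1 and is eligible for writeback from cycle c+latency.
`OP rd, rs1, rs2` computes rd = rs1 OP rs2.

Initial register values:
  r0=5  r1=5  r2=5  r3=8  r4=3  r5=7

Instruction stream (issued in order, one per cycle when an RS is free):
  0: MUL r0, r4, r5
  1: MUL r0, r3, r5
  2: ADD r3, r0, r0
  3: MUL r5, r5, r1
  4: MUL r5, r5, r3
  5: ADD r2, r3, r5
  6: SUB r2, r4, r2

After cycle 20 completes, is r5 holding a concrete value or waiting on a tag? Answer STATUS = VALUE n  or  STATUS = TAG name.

  c1: issue MUL r0<-Mul1  regs: r0:Mul1,r1:5,r2:5,r3:8,r4:3,r5:7
  c2: issue MUL r0<-Mul2  regs: r0:Mul2,r1:5,r2:5,r3:8,r4:3,r5:7
  c3: issue ADD r3<-Add1  regs: r0:Mul2,r1:5,r2:5,r3:Add1,r4:3,r5:7
  c4: stall  regs: r0:Mul2,r1:5,r2:5,r3:Add1,r4:3,r5:7
  c5: stall  regs: r0:Mul2,r1:5,r2:5,r3:Add1,r4:3,r5:7
  c6: CDB Mul1=21; issue MUL r5<-Mul1  regs: r0:Mul2,r1:5,r2:5,r3:Add1,r4:3,r5:Mul1
  c7: CDB Mul2=56; issue MUL r5<-Mul2  regs: r0:56,r1:5,r2:5,r3:Add1,r4:3,r5:Mul2
  c8: issue ADD r2<-Add2  regs: r0:56,r1:5,r2:Add2,r3:Add1,r4:3,r5:Mul2
  c9: issue SUB r2<-Add3  regs: r0:56,r1:5,r2:Add3,r3:Add1,r4:3,r5:Mul2
  c10: CDB Add1=112  regs: r0:56,r1:5,r2:Add3,r3:112,r4:3,r5:Mul2
  c11: CDB Mul1=35  regs: r0:56,r1:5,r2:Add3,r3:112,r4:3,r5:Mul2
  c12: -  regs: r0:56,r1:5,r2:Add3,r3:112,r4:3,r5:Mul2
  c13: -  regs: r0:56,r1:5,r2:Add3,r3:112,r4:3,r5:Mul2
  c14: -  regs: r0:56,r1:5,r2:Add3,r3:112,r4:3,r5:Mul2
  c15: -  regs: r0:56,r1:5,r2:Add3,r3:112,r4:3,r5:Mul2
  c16: CDB Mul2=3920  regs: r0:56,r1:5,r2:Add3,r3:112,r4:3,r5:3920
  c17: -  regs: r0:56,r1:5,r2:Add3,r3:112,r4:3,r5:3920
  c18: -  regs: r0:56,r1:5,r2:Add3,r3:112,r4:3,r5:3920
  c19: CDB Add2=4032  regs: r0:56,r1:5,r2:Add3,r3:112,r4:3,r5:3920
  c20: -  regs: r0:56,r1:5,r2:Add3,r3:112,r4:3,r5:3920

STATUS = VALUE 3920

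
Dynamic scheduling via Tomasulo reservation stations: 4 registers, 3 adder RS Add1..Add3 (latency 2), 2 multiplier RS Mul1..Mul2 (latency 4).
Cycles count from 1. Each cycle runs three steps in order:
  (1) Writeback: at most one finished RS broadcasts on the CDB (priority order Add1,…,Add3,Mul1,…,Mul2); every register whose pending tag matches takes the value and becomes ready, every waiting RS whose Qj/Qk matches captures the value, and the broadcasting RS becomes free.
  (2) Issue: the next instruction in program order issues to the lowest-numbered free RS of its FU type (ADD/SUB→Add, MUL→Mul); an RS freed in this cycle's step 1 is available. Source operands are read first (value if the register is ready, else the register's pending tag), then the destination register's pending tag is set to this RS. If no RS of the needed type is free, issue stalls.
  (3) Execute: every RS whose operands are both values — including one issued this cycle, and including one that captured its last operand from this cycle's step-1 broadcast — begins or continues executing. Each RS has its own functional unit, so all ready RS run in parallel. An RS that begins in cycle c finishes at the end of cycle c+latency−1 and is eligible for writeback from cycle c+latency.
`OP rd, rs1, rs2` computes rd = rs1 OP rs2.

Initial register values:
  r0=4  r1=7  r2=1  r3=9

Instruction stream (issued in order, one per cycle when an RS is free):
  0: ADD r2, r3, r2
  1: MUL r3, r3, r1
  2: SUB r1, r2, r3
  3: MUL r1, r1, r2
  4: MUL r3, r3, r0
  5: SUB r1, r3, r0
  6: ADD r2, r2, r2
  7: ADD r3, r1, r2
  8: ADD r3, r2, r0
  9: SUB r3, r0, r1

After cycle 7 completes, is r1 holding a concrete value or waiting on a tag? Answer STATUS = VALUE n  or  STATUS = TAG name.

cycle 1: issue ADD r2<-Add1 // r0:4,r1:7,r2:Add1,r3:9
cycle 2: issue MUL r3<-Mul1 // r0:4,r1:7,r2:Add1,r3:Mul1
cycle 3: CDB Add1=10; issue SUB r1<-Add1 // r0:4,r1:Add1,r2:10,r3:Mul1
cycle 4: issue MUL r1<-Mul2 // r0:4,r1:Mul2,r2:10,r3:Mul1
cycle 5: stall // r0:4,r1:Mul2,r2:10,r3:Mul1
cycle 6: CDB Mul1=63; issue MUL r3<-Mul1 // r0:4,r1:Mul2,r2:10,r3:Mul1
cycle 7: issue SUB r1<-Add2 // r0:4,r1:Add2,r2:10,r3:Mul1

STATUS = TAG Add2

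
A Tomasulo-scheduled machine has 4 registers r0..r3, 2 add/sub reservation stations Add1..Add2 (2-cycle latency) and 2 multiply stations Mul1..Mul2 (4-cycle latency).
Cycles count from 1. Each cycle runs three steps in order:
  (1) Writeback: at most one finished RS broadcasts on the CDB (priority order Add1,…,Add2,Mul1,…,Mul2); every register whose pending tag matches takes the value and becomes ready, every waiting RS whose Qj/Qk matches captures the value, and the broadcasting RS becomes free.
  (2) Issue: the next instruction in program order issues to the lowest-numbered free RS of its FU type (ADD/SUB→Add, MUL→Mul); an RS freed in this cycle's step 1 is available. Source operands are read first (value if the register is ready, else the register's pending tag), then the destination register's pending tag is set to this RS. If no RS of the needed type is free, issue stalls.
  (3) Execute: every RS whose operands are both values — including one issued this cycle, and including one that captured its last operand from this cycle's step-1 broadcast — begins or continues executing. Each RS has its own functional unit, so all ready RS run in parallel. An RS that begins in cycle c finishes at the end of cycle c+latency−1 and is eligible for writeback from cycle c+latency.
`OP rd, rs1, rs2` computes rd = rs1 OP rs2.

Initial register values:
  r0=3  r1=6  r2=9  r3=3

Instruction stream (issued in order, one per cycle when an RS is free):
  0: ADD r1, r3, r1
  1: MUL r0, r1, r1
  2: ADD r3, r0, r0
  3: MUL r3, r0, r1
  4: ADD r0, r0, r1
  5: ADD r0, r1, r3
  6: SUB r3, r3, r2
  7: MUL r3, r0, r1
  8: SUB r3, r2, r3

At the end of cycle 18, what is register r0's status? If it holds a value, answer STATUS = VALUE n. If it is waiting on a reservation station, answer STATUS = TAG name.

cycle 1: issue ADD r1<-Add1 // r0:3,r1:Add1,r2:9,r3:3
cycle 2: issue MUL r0<-Mul1 // r0:Mul1,r1:Add1,r2:9,r3:3
cycle 3: CDB Add1=9; issue ADD r3<-Add1 // r0:Mul1,r1:9,r2:9,r3:Add1
cycle 4: issue MUL r3<-Mul2 // r0:Mul1,r1:9,r2:9,r3:Mul2
cycle 5: issue ADD r0<-Add2 // r0:Add2,r1:9,r2:9,r3:Mul2
cycle 6: stall // r0:Add2,r1:9,r2:9,r3:Mul2
cycle 7: CDB Mul1=81; stall // r0:Add2,r1:9,r2:9,r3:Mul2
cycle 8: stall // r0:Add2,r1:9,r2:9,r3:Mul2
cycle 9: CDB Add1=162; issue ADD r0<-Add1 // r0:Add1,r1:9,r2:9,r3:Mul2
cycle 10: CDB Add2=90; issue SUB r3<-Add2 // r0:Add1,r1:9,r2:9,r3:Add2
cycle 11: CDB Mul2=729; issue MUL r3<-Mul1 // r0:Add1,r1:9,r2:9,r3:Mul1
cycle 12: stall // r0:Add1,r1:9,r2:9,r3:Mul1
cycle 13: CDB Add1=738; issue SUB r3<-Add1 // r0:738,r1:9,r2:9,r3:Add1
cycle 14: CDB Add2=720 // r0:738,r1:9,r2:9,r3:Add1
cycle 15: - // r0:738,r1:9,r2:9,r3:Add1
cycle 16: - // r0:738,r1:9,r2:9,r3:Add1
cycle 17: CDB Mul1=6642 // r0:738,r1:9,r2:9,r3:Add1
cycle 18: - // r0:738,r1:9,r2:9,r3:Add1

STATUS = VALUE 738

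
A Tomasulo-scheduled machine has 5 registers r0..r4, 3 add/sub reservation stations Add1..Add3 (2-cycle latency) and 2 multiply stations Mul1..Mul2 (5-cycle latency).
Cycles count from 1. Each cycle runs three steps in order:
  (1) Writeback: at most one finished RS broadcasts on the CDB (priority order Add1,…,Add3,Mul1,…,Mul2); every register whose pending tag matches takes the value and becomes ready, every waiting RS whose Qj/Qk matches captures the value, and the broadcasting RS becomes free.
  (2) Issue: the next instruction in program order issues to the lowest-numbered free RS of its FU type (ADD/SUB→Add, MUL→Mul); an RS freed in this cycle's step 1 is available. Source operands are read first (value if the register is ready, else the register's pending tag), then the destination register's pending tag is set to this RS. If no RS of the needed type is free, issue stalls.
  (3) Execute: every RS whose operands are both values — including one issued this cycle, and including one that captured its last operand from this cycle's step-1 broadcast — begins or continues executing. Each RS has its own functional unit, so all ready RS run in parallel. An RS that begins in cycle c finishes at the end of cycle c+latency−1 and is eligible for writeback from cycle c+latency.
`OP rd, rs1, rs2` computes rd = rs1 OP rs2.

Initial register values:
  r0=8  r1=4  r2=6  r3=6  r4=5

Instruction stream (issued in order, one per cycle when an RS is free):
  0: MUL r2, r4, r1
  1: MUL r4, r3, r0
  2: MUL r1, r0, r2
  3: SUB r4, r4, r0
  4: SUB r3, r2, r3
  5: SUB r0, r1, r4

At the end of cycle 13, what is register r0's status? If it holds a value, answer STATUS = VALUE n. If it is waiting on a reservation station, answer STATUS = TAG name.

STATUS = VALUE 120

cycle 1: issue MUL r2<-Mul1 // r0:8,r1:4,r2:Mul1,r3:6,r4:5
cycle 2: issue MUL r4<-Mul2 // r0:8,r1:4,r2:Mul1,r3:6,r4:Mul2
cycle 3: stall // r0:8,r1:4,r2:Mul1,r3:6,r4:Mul2
cycle 4: stall // r0:8,r1:4,r2:Mul1,r3:6,r4:Mul2
cycle 5: stall // r0:8,r1:4,r2:Mul1,r3:6,r4:Mul2
cycle 6: CDB Mul1=20; issue MUL r1<-Mul1 // r0:8,r1:Mul1,r2:20,r3:6,r4:Mul2
cycle 7: CDB Mul2=48; issue SUB r4<-Add1 // r0:8,r1:Mul1,r2:20,r3:6,r4:Add1
cycle 8: issue SUB r3<-Add2 // r0:8,r1:Mul1,r2:20,r3:Add2,r4:Add1
cycle 9: CDB Add1=40; issue SUB r0<-Add1 // r0:Add1,r1:Mul1,r2:20,r3:Add2,r4:40
cycle 10: CDB Add2=14 // r0:Add1,r1:Mul1,r2:20,r3:14,r4:40
cycle 11: CDB Mul1=160 // r0:Add1,r1:160,r2:20,r3:14,r4:40
cycle 12: - // r0:Add1,r1:160,r2:20,r3:14,r4:40
cycle 13: CDB Add1=120 // r0:120,r1:160,r2:20,r3:14,r4:40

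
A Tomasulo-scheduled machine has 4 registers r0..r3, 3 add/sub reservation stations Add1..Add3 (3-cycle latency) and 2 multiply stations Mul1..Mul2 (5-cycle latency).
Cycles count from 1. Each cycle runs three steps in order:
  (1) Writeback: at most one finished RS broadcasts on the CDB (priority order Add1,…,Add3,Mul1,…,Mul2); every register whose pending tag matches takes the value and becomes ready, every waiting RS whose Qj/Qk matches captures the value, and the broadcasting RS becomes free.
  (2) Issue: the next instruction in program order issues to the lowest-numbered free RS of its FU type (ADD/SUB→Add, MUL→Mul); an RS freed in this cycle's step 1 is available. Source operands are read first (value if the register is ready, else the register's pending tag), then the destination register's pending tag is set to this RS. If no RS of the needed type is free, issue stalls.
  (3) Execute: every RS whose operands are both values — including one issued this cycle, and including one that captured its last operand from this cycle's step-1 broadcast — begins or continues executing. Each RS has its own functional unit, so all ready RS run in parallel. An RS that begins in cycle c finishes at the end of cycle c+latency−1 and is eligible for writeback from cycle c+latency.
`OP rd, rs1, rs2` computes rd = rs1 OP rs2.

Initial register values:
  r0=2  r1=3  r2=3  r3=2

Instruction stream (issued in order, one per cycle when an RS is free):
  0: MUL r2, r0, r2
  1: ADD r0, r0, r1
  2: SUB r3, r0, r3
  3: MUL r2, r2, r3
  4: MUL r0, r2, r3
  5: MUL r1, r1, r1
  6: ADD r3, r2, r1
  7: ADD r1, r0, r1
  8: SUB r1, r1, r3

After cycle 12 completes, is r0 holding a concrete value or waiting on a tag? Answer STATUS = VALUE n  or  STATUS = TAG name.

STATUS = TAG Mul1

c1: issue MUL r2<-Mul1 | r0:2,r1:3,r2:Mul1,r3:2
c2: issue ADD r0<-Add1 | r0:Add1,r1:3,r2:Mul1,r3:2
c3: issue SUB r3<-Add2 | r0:Add1,r1:3,r2:Mul1,r3:Add2
c4: issue MUL r2<-Mul2 | r0:Add1,r1:3,r2:Mul2,r3:Add2
c5: CDB Add1=5; stall | r0:5,r1:3,r2:Mul2,r3:Add2
c6: CDB Mul1=6; issue MUL r0<-Mul1 | r0:Mul1,r1:3,r2:Mul2,r3:Add2
c7: stall | r0:Mul1,r1:3,r2:Mul2,r3:Add2
c8: CDB Add2=3; stall | r0:Mul1,r1:3,r2:Mul2,r3:3
c9: stall | r0:Mul1,r1:3,r2:Mul2,r3:3
c10: stall | r0:Mul1,r1:3,r2:Mul2,r3:3
c11: stall | r0:Mul1,r1:3,r2:Mul2,r3:3
c12: stall | r0:Mul1,r1:3,r2:Mul2,r3:3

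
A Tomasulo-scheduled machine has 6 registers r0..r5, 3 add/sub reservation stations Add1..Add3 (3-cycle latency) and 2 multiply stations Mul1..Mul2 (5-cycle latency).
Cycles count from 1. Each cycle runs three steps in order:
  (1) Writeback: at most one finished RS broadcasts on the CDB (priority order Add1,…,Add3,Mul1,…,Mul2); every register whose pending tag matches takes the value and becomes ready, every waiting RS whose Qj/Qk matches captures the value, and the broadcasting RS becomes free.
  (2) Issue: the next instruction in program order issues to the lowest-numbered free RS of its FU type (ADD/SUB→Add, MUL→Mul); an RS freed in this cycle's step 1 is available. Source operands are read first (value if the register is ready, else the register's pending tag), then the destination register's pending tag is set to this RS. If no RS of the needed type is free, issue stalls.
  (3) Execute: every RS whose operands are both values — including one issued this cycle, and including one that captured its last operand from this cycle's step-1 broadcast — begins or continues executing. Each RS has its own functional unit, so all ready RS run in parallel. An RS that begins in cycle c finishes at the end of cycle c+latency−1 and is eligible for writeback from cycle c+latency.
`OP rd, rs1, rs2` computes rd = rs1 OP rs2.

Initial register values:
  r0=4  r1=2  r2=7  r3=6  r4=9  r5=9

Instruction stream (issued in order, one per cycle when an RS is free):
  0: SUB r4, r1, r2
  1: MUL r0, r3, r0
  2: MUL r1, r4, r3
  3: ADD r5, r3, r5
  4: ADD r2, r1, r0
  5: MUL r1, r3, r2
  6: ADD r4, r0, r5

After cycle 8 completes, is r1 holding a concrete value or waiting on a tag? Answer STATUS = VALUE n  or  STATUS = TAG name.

c1: issue SUB r4<-Add1 | r0:4,r1:2,r2:7,r3:6,r4:Add1,r5:9
c2: issue MUL r0<-Mul1 | r0:Mul1,r1:2,r2:7,r3:6,r4:Add1,r5:9
c3: issue MUL r1<-Mul2 | r0:Mul1,r1:Mul2,r2:7,r3:6,r4:Add1,r5:9
c4: CDB Add1=-5; issue ADD r5<-Add1 | r0:Mul1,r1:Mul2,r2:7,r3:6,r4:-5,r5:Add1
c5: issue ADD r2<-Add2 | r0:Mul1,r1:Mul2,r2:Add2,r3:6,r4:-5,r5:Add1
c6: stall | r0:Mul1,r1:Mul2,r2:Add2,r3:6,r4:-5,r5:Add1
c7: CDB Add1=15; stall | r0:Mul1,r1:Mul2,r2:Add2,r3:6,r4:-5,r5:15
c8: CDB Mul1=24; issue MUL r1<-Mul1 | r0:24,r1:Mul1,r2:Add2,r3:6,r4:-5,r5:15

STATUS = TAG Mul1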